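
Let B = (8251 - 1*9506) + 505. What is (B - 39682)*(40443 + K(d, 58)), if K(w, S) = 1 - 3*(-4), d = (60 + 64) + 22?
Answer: -1635716992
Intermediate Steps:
d = 146 (d = 124 + 22 = 146)
B = -750 (B = (8251 - 9506) + 505 = -1255 + 505 = -750)
K(w, S) = 13 (K(w, S) = 1 + 12 = 13)
(B - 39682)*(40443 + K(d, 58)) = (-750 - 39682)*(40443 + 13) = -40432*40456 = -1635716992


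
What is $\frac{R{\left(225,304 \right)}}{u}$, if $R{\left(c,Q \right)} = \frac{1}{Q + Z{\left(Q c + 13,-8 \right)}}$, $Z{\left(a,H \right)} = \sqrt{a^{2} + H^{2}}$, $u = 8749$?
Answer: $- \frac{304}{40947474152533} + \frac{\sqrt{4680338633}}{40947474152533} \approx 1.6633 \cdot 10^{-9}$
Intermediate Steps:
$Z{\left(a,H \right)} = \sqrt{H^{2} + a^{2}}$
$R{\left(c,Q \right)} = \frac{1}{Q + \sqrt{64 + \left(13 + Q c\right)^{2}}}$ ($R{\left(c,Q \right)} = \frac{1}{Q + \sqrt{\left(-8\right)^{2} + \left(Q c + 13\right)^{2}}} = \frac{1}{Q + \sqrt{64 + \left(13 + Q c\right)^{2}}}$)
$\frac{R{\left(225,304 \right)}}{u} = \frac{1}{\left(304 + \sqrt{64 + \left(13 + 304 \cdot 225\right)^{2}}\right) 8749} = \frac{1}{304 + \sqrt{64 + \left(13 + 68400\right)^{2}}} \cdot \frac{1}{8749} = \frac{1}{304 + \sqrt{64 + 68413^{2}}} \cdot \frac{1}{8749} = \frac{1}{304 + \sqrt{64 + 4680338569}} \cdot \frac{1}{8749} = \frac{1}{304 + \sqrt{4680338633}} \cdot \frac{1}{8749} = \frac{1}{8749 \left(304 + \sqrt{4680338633}\right)}$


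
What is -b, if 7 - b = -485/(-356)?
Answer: -2007/356 ≈ -5.6376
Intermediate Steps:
b = 2007/356 (b = 7 - (-485)/(-356) = 7 - (-485)*(-1)/356 = 7 - 1*485/356 = 7 - 485/356 = 2007/356 ≈ 5.6376)
-b = -1*2007/356 = -2007/356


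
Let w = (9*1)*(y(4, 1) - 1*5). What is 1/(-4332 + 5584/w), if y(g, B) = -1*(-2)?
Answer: -27/122548 ≈ -0.00022032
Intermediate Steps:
y(g, B) = 2
w = -27 (w = (9*1)*(2 - 1*5) = 9*(2 - 5) = 9*(-3) = -27)
1/(-4332 + 5584/w) = 1/(-4332 + 5584/(-27)) = 1/(-4332 + 5584*(-1/27)) = 1/(-4332 - 5584/27) = 1/(-122548/27) = -27/122548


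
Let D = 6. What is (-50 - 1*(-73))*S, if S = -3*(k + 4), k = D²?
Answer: -2760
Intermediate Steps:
k = 36 (k = 6² = 36)
S = -120 (S = -3*(36 + 4) = -3*40 = -120)
(-50 - 1*(-73))*S = (-50 - 1*(-73))*(-120) = (-50 + 73)*(-120) = 23*(-120) = -2760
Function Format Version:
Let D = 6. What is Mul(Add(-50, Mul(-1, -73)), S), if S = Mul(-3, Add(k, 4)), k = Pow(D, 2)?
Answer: -2760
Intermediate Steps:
k = 36 (k = Pow(6, 2) = 36)
S = -120 (S = Mul(-3, Add(36, 4)) = Mul(-3, 40) = -120)
Mul(Add(-50, Mul(-1, -73)), S) = Mul(Add(-50, Mul(-1, -73)), -120) = Mul(Add(-50, 73), -120) = Mul(23, -120) = -2760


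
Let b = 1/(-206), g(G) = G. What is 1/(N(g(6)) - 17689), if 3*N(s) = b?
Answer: -618/10931803 ≈ -5.6532e-5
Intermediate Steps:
b = -1/206 ≈ -0.0048544
N(s) = -1/618 (N(s) = (⅓)*(-1/206) = -1/618)
1/(N(g(6)) - 17689) = 1/(-1/618 - 17689) = 1/(-10931803/618) = -618/10931803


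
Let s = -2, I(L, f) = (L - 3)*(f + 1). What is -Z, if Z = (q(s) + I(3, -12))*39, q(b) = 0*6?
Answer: 0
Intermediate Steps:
I(L, f) = (1 + f)*(-3 + L) (I(L, f) = (-3 + L)*(1 + f) = (1 + f)*(-3 + L))
q(b) = 0
Z = 0 (Z = (0 + (-3 + 3 - 3*(-12) + 3*(-12)))*39 = (0 + (-3 + 3 + 36 - 36))*39 = (0 + 0)*39 = 0*39 = 0)
-Z = -1*0 = 0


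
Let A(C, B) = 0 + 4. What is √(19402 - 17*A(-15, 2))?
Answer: √19334 ≈ 139.05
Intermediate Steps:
A(C, B) = 4
√(19402 - 17*A(-15, 2)) = √(19402 - 17*4) = √(19402 - 68) = √19334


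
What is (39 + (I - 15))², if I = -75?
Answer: 2601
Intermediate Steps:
(39 + (I - 15))² = (39 + (-75 - 15))² = (39 - 90)² = (-51)² = 2601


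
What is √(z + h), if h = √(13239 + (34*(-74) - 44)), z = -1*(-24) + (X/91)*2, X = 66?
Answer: √(210756 + 8281*√10679)/91 ≈ 11.349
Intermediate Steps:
z = 2316/91 (z = -1*(-24) + (66/91)*2 = 24 + (66*(1/91))*2 = 24 + (66/91)*2 = 24 + 132/91 = 2316/91 ≈ 25.451)
h = √10679 (h = √(13239 + (-2516 - 44)) = √(13239 - 2560) = √10679 ≈ 103.34)
√(z + h) = √(2316/91 + √10679)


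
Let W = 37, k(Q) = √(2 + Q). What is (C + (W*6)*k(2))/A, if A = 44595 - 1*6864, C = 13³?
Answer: 2641/37731 ≈ 0.069996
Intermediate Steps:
C = 2197
A = 37731 (A = 44595 - 6864 = 37731)
(C + (W*6)*k(2))/A = (2197 + (37*6)*√(2 + 2))/37731 = (2197 + 222*√4)*(1/37731) = (2197 + 222*2)*(1/37731) = (2197 + 444)*(1/37731) = 2641*(1/37731) = 2641/37731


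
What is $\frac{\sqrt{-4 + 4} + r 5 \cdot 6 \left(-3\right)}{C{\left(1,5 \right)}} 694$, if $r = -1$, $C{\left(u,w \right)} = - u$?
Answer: $-62460$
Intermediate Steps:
$\frac{\sqrt{-4 + 4} + r 5 \cdot 6 \left(-3\right)}{C{\left(1,5 \right)}} 694 = \frac{\sqrt{-4 + 4} - 5 \cdot 6 \left(-3\right)}{\left(-1\right) 1} \cdot 694 = \frac{\sqrt{0} - 30 \left(-3\right)}{-1} \cdot 694 = \left(0 - -90\right) \left(-1\right) 694 = \left(0 + 90\right) \left(-1\right) 694 = 90 \left(-1\right) 694 = \left(-90\right) 694 = -62460$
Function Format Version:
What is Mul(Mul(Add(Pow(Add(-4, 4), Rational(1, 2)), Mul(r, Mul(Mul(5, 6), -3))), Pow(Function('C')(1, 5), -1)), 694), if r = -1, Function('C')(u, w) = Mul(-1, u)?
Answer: -62460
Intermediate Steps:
Mul(Mul(Add(Pow(Add(-4, 4), Rational(1, 2)), Mul(r, Mul(Mul(5, 6), -3))), Pow(Function('C')(1, 5), -1)), 694) = Mul(Mul(Add(Pow(Add(-4, 4), Rational(1, 2)), Mul(-1, Mul(Mul(5, 6), -3))), Pow(Mul(-1, 1), -1)), 694) = Mul(Mul(Add(Pow(0, Rational(1, 2)), Mul(-1, Mul(30, -3))), Pow(-1, -1)), 694) = Mul(Mul(Add(0, Mul(-1, -90)), -1), 694) = Mul(Mul(Add(0, 90), -1), 694) = Mul(Mul(90, -1), 694) = Mul(-90, 694) = -62460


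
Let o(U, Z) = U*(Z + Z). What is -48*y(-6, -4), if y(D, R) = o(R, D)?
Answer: -2304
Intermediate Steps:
o(U, Z) = 2*U*Z (o(U, Z) = U*(2*Z) = 2*U*Z)
y(D, R) = 2*D*R (y(D, R) = 2*R*D = 2*D*R)
-48*y(-6, -4) = -96*(-6)*(-4) = -48*48 = -2304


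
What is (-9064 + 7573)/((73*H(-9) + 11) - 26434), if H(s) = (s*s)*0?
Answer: 1491/26423 ≈ 0.056428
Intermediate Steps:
H(s) = 0 (H(s) = s²*0 = 0)
(-9064 + 7573)/((73*H(-9) + 11) - 26434) = (-9064 + 7573)/((73*0 + 11) - 26434) = -1491/((0 + 11) - 26434) = -1491/(11 - 26434) = -1491/(-26423) = -1491*(-1/26423) = 1491/26423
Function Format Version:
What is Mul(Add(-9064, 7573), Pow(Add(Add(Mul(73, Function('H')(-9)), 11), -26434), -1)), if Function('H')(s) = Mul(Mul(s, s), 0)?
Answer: Rational(1491, 26423) ≈ 0.056428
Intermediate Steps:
Function('H')(s) = 0 (Function('H')(s) = Mul(Pow(s, 2), 0) = 0)
Mul(Add(-9064, 7573), Pow(Add(Add(Mul(73, Function('H')(-9)), 11), -26434), -1)) = Mul(Add(-9064, 7573), Pow(Add(Add(Mul(73, 0), 11), -26434), -1)) = Mul(-1491, Pow(Add(Add(0, 11), -26434), -1)) = Mul(-1491, Pow(Add(11, -26434), -1)) = Mul(-1491, Pow(-26423, -1)) = Mul(-1491, Rational(-1, 26423)) = Rational(1491, 26423)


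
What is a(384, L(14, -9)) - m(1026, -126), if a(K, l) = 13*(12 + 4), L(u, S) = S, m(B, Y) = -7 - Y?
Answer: 89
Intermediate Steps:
a(K, l) = 208 (a(K, l) = 13*16 = 208)
a(384, L(14, -9)) - m(1026, -126) = 208 - (-7 - 1*(-126)) = 208 - (-7 + 126) = 208 - 1*119 = 208 - 119 = 89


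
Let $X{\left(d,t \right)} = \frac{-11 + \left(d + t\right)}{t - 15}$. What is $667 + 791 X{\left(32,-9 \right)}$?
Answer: $\frac{543}{2} \approx 271.5$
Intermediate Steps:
$X{\left(d,t \right)} = \frac{-11 + d + t}{-15 + t}$
$667 + 791 X{\left(32,-9 \right)} = 667 + 791 \frac{-11 + 32 - 9}{-15 - 9} = 667 + 791 \frac{1}{-24} \cdot 12 = 667 + 791 \left(\left(- \frac{1}{24}\right) 12\right) = 667 + 791 \left(- \frac{1}{2}\right) = 667 - \frac{791}{2} = \frac{543}{2}$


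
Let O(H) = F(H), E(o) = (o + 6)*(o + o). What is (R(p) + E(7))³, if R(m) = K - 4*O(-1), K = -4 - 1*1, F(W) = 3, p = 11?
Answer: 4492125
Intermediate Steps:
K = -5 (K = -4 - 1 = -5)
E(o) = 2*o*(6 + o) (E(o) = (6 + o)*(2*o) = 2*o*(6 + o))
O(H) = 3
R(m) = -17 (R(m) = -5 - 4*3 = -5 - 12 = -17)
(R(p) + E(7))³ = (-17 + 2*7*(6 + 7))³ = (-17 + 2*7*13)³ = (-17 + 182)³ = 165³ = 4492125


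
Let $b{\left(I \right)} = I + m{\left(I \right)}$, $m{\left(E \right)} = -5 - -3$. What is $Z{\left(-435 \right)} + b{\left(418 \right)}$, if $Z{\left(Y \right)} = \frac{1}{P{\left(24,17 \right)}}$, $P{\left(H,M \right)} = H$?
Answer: $\frac{9985}{24} \approx 416.04$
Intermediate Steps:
$m{\left(E \right)} = -2$ ($m{\left(E \right)} = -5 + 3 = -2$)
$Z{\left(Y \right)} = \frac{1}{24}$
$b{\left(I \right)} = -2 + I$ ($b{\left(I \right)} = I - 2 = -2 + I$)
$Z{\left(-435 \right)} + b{\left(418 \right)} = \frac{1}{24} + \left(-2 + 418\right) = \frac{1}{24} + 416 = \frac{9985}{24}$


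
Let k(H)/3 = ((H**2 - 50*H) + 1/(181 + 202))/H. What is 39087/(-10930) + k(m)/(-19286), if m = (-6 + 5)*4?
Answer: -576078879657/161469720680 ≈ -3.5677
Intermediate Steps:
m = -4 (m = -1*4 = -4)
k(H) = 3*(1/383 + H**2 - 50*H)/H (k(H) = 3*(((H**2 - 50*H) + 1/(181 + 202))/H) = 3*(((H**2 - 50*H) + 1/383)/H) = 3*((1/383 + H**2 - 50*H)/H) = 3*(1/383 + H**2 - 50*H)/H)
39087/(-10930) + k(m)/(-19286) = 39087/(-10930) + (-150 + 3*(-4) + (3/383)/(-4))/(-19286) = 39087*(-1/10930) + (-150 - 12 + (3/383)*(-1/4))*(-1/19286) = -39087/10930 + (-150 - 12 - 3/1532)*(-1/19286) = -39087/10930 - 248187/1532*(-1/19286) = -39087/10930 + 248187/29546152 = -576078879657/161469720680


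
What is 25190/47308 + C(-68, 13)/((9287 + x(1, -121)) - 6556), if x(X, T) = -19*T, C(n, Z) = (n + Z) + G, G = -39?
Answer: 30564687/59489810 ≈ 0.51378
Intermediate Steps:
C(n, Z) = -39 + Z + n (C(n, Z) = (n + Z) - 39 = (Z + n) - 39 = -39 + Z + n)
25190/47308 + C(-68, 13)/((9287 + x(1, -121)) - 6556) = 25190/47308 + (-39 + 13 - 68)/((9287 - 19*(-121)) - 6556) = 25190*(1/47308) - 94/((9287 + 2299) - 6556) = 12595/23654 - 94/(11586 - 6556) = 12595/23654 - 94/5030 = 12595/23654 - 94*1/5030 = 12595/23654 - 47/2515 = 30564687/59489810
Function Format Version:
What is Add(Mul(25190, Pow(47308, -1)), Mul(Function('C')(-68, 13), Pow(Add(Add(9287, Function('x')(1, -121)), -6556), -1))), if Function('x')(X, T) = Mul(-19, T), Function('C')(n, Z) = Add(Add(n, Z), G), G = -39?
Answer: Rational(30564687, 59489810) ≈ 0.51378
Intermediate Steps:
Function('C')(n, Z) = Add(-39, Z, n) (Function('C')(n, Z) = Add(Add(n, Z), -39) = Add(Add(Z, n), -39) = Add(-39, Z, n))
Add(Mul(25190, Pow(47308, -1)), Mul(Function('C')(-68, 13), Pow(Add(Add(9287, Function('x')(1, -121)), -6556), -1))) = Add(Mul(25190, Pow(47308, -1)), Mul(Add(-39, 13, -68), Pow(Add(Add(9287, Mul(-19, -121)), -6556), -1))) = Add(Mul(25190, Rational(1, 47308)), Mul(-94, Pow(Add(Add(9287, 2299), -6556), -1))) = Add(Rational(12595, 23654), Mul(-94, Pow(Add(11586, -6556), -1))) = Add(Rational(12595, 23654), Mul(-94, Pow(5030, -1))) = Add(Rational(12595, 23654), Mul(-94, Rational(1, 5030))) = Add(Rational(12595, 23654), Rational(-47, 2515)) = Rational(30564687, 59489810)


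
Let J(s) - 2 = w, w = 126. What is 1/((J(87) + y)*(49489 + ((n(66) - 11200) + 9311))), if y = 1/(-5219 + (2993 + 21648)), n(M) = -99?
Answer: 19422/118088293517 ≈ 1.6447e-7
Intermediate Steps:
J(s) = 128 (J(s) = 2 + 126 = 128)
y = 1/19422 (y = 1/(-5219 + 24641) = 1/19422 ≈ 5.1488e-5)
1/((J(87) + y)*(49489 + ((n(66) - 11200) + 9311))) = 1/((128 + 1/19422)*(49489 + ((-99 - 11200) + 9311))) = 1/(2486017*(49489 + (-11299 + 9311))/19422) = 1/(2486017*(49489 - 1988)/19422) = 1/((2486017/19422)*47501) = 1/(118088293517/19422) = 19422/118088293517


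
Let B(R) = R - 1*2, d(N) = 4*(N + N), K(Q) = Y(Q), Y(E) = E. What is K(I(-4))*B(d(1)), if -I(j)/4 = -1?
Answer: 24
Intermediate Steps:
I(j) = 4 (I(j) = -4*(-1) = 4)
K(Q) = Q
d(N) = 8*N (d(N) = 4*(2*N) = 8*N)
B(R) = -2 + R (B(R) = R - 2 = -2 + R)
K(I(-4))*B(d(1)) = 4*(-2 + 8*1) = 4*(-2 + 8) = 4*6 = 24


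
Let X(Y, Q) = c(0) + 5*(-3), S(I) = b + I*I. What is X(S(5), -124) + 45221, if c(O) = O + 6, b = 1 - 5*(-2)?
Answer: 45212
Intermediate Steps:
b = 11 (b = 1 + 10 = 11)
c(O) = 6 + O
S(I) = 11 + I² (S(I) = 11 + I*I = 11 + I²)
X(Y, Q) = -9 (X(Y, Q) = (6 + 0) + 5*(-3) = 6 - 15 = -9)
X(S(5), -124) + 45221 = -9 + 45221 = 45212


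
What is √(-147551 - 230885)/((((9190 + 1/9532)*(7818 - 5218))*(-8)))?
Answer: -2383*I*√94609/227757610600 ≈ -3.2182e-6*I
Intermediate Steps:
√(-147551 - 230885)/((((9190 + 1/9532)*(7818 - 5218))*(-8))) = √(-378436)/((((9190 + 1/9532)*2600)*(-8))) = (2*I*√94609)/((((87599081/9532)*2600)*(-8))) = (2*I*√94609)/(((56939402650/2383)*(-8))) = (2*I*√94609)/(-455515221200/2383) = (2*I*√94609)*(-2383/455515221200) = -2383*I*√94609/227757610600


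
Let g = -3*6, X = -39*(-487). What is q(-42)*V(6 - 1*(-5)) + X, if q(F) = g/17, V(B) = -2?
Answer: 322917/17 ≈ 18995.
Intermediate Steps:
X = 18993
g = -18
q(F) = -18/17
q(-42)*V(6 - 1*(-5)) + X = -18/17*(-2) + 18993 = 36/17 + 18993 = 322917/17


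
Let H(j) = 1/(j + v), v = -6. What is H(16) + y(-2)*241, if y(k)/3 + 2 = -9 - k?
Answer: -65069/10 ≈ -6506.9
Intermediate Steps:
y(k) = -33 - 3*k (y(k) = -6 + 3*(-9 - k) = -6 + (-27 - 3*k) = -33 - 3*k)
H(j) = 1/(-6 + j) (H(j) = 1/(j - 6) = 1/(-6 + j))
H(16) + y(-2)*241 = 1/(-6 + 16) + (-33 - 3*(-2))*241 = 1/10 + (-33 + 6)*241 = ⅒ - 27*241 = ⅒ - 6507 = -65069/10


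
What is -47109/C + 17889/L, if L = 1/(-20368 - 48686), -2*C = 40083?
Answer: -16504936875760/13361 ≈ -1.2353e+9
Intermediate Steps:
C = -40083/2 (C = -½*40083 = -40083/2 ≈ -20042.)
L = -1/69054 (L = 1/(-69054) = -1/69054 ≈ -1.4481e-5)
-47109/C + 17889/L = -47109/(-40083/2) + 17889/(-1/69054) = -47109*(-2/40083) + 17889*(-69054) = 31406/13361 - 1235307006 = -16504936875760/13361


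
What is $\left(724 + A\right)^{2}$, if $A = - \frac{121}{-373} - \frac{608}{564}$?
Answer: $\frac{1446866393063809}{2766023649} \approx 5.2309 \cdot 10^{5}$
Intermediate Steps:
$A = - \frac{39635}{52593}$ ($A = \left(-121\right) \left(- \frac{1}{373}\right) - \frac{152}{141} = \frac{121}{373} - \frac{152}{141} = - \frac{39635}{52593} \approx -0.75362$)
$\left(724 + A\right)^{2} = \left(724 - \frac{39635}{52593}\right)^{2} = \left(\frac{38037697}{52593}\right)^{2} = \frac{1446866393063809}{2766023649}$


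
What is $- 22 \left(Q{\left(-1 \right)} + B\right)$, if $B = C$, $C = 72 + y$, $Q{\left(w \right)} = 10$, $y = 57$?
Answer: $-3058$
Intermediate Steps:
$C = 129$ ($C = 72 + 57 = 129$)
$B = 129$
$- 22 \left(Q{\left(-1 \right)} + B\right) = - 22 \left(10 + 129\right) = \left(-22\right) 139 = -3058$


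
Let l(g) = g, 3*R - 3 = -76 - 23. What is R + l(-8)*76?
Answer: -640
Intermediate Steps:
R = -32 (R = 1 + (-76 - 23)/3 = 1 + (⅓)*(-99) = 1 - 33 = -32)
R + l(-8)*76 = -32 - 8*76 = -32 - 608 = -640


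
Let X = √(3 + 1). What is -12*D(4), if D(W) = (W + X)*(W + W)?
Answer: -576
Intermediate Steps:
X = 2 (X = √4 = 2)
D(W) = 2*W*(2 + W) (D(W) = (W + 2)*(W + W) = (2 + W)*(2*W) = 2*W*(2 + W))
-12*D(4) = -24*4*(2 + 4) = -24*4*6 = -12*48 = -576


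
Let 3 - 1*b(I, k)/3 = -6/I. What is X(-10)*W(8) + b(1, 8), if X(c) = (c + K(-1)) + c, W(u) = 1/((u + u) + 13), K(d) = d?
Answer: 762/29 ≈ 26.276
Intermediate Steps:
W(u) = 1/(13 + 2*u) (W(u) = 1/(2*u + 13) = 1/(13 + 2*u))
X(c) = -1 + 2*c (X(c) = (c - 1) + c = (-1 + c) + c = -1 + 2*c)
b(I, k) = 9 + 18/I (b(I, k) = 9 - (-18)/I = 9 + 18/I)
X(-10)*W(8) + b(1, 8) = (-1 + 2*(-10))/(13 + 2*8) + (9 + 18/1) = (-1 - 20)/(13 + 16) + (9 + 18*1) = -21/29 + (9 + 18) = -21*1/29 + 27 = -21/29 + 27 = 762/29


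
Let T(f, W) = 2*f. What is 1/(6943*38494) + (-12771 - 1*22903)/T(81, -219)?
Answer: -4767185149673/21648371202 ≈ -220.21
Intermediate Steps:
1/(6943*38494) + (-12771 - 1*22903)/T(81, -219) = 1/(6943*38494) + (-12771 - 1*22903)/((2*81)) = (1/6943)*(1/38494) + (-12771 - 22903)/162 = 1/267263842 - 35674*1/162 = 1/267263842 - 17837/81 = -4767185149673/21648371202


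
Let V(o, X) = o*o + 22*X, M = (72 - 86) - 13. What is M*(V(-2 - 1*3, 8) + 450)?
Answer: -17577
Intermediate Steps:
M = -27 (M = -14 - 13 = -27)
V(o, X) = o² + 22*X
M*(V(-2 - 1*3, 8) + 450) = -27*(((-2 - 1*3)² + 22*8) + 450) = -27*(((-2 - 3)² + 176) + 450) = -27*(((-5)² + 176) + 450) = -27*((25 + 176) + 450) = -27*(201 + 450) = -27*651 = -17577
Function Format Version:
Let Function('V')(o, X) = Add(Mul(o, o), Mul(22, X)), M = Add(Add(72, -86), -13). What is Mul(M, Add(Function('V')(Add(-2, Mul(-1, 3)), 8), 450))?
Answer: -17577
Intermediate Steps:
M = -27 (M = Add(-14, -13) = -27)
Function('V')(o, X) = Add(Pow(o, 2), Mul(22, X))
Mul(M, Add(Function('V')(Add(-2, Mul(-1, 3)), 8), 450)) = Mul(-27, Add(Add(Pow(Add(-2, Mul(-1, 3)), 2), Mul(22, 8)), 450)) = Mul(-27, Add(Add(Pow(Add(-2, -3), 2), 176), 450)) = Mul(-27, Add(Add(Pow(-5, 2), 176), 450)) = Mul(-27, Add(Add(25, 176), 450)) = Mul(-27, Add(201, 450)) = Mul(-27, 651) = -17577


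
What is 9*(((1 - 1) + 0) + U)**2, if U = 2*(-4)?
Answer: 576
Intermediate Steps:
U = -8
9*(((1 - 1) + 0) + U)**2 = 9*(((1 - 1) + 0) - 8)**2 = 9*((0 + 0) - 8)**2 = 9*(0 - 8)**2 = 9*(-8)**2 = 9*64 = 576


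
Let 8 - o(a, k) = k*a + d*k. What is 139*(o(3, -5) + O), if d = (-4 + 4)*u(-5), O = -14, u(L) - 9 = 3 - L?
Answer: 1251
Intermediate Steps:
u(L) = 12 - L (u(L) = 9 + (3 - L) = 12 - L)
d = 0 (d = (-4 + 4)*(12 - 1*(-5)) = 0*(12 + 5) = 0*17 = 0)
o(a, k) = 8 - a*k (o(a, k) = 8 - (k*a + 0*k) = 8 - (a*k + 0) = 8 - a*k)
139*(o(3, -5) + O) = 139*((8 - 1*3*(-5)) - 14) = 139*((8 + 15) - 14) = 139*(23 - 14) = 139*9 = 1251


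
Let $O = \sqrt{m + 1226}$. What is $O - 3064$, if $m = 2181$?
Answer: $-3064 + \sqrt{3407} \approx -3005.6$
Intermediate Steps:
$O = \sqrt{3407}$ ($O = \sqrt{2181 + 1226} = \sqrt{3407} \approx 58.37$)
$O - 3064 = \sqrt{3407} - 3064 = -3064 + \sqrt{3407}$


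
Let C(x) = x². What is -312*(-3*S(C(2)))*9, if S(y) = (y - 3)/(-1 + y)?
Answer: 2808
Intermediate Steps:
S(y) = (-3 + y)/(-1 + y)
-312*(-3*S(C(2)))*9 = -312*(-3*(-3 + 2²)/(-1 + 2²))*9 = -312*(-3*(-3 + 4)/(-1 + 4))*9 = -312*(-3/3)*9 = -312*(-1)*9 = -312*(-3*⅓)*9 = -(-312)*9 = -312*(-9) = 2808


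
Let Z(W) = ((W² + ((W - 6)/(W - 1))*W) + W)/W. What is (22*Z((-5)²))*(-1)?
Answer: -7073/12 ≈ -589.42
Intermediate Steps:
Z(W) = (W + W² + W*(-6 + W)/(-1 + W))/W (Z(W) = ((W² + ((-6 + W)/(-1 + W))*W) + W)/W = ((W² + W*(-6 + W)/(-1 + W)) + W)/W = (W + W² + W*(-6 + W)/(-1 + W))/W)
(22*Z((-5)²))*(-1) = (22*((-7 + (-5)² + ((-5)²)²)/(-1 + (-5)²)))*(-1) = (22*((-7 + 25 + 25²)/(-1 + 25)))*(-1) = (22*((-7 + 25 + 625)/24))*(-1) = (22*((1/24)*643))*(-1) = (22*(643/24))*(-1) = (7073/12)*(-1) = -7073/12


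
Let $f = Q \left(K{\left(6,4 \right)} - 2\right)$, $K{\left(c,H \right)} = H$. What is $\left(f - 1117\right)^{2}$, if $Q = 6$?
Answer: $1221025$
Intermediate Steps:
$f = 12$ ($f = 6 \left(4 - 2\right) = 6 \cdot 2 = 12$)
$\left(f - 1117\right)^{2} = \left(12 - 1117\right)^{2} = \left(-1105\right)^{2} = 1221025$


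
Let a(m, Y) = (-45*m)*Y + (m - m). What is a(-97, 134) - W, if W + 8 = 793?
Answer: 584125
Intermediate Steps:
W = 785 (W = -8 + 793 = 785)
a(m, Y) = -45*Y*m (a(m, Y) = -45*Y*m + 0 = -45*Y*m)
a(-97, 134) - W = -45*134*(-97) - 1*785 = 584910 - 785 = 584125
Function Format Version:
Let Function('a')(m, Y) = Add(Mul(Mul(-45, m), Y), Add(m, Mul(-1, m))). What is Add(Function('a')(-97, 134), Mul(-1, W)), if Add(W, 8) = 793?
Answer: 584125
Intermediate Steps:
W = 785 (W = Add(-8, 793) = 785)
Function('a')(m, Y) = Mul(-45, Y, m) (Function('a')(m, Y) = Add(Mul(-45, Y, m), 0) = Mul(-45, Y, m))
Add(Function('a')(-97, 134), Mul(-1, W)) = Add(Mul(-45, 134, -97), Mul(-1, 785)) = Add(584910, -785) = 584125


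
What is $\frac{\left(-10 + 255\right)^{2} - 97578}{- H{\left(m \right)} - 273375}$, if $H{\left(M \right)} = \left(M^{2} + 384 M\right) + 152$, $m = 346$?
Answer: $\frac{37553}{526107} \approx 0.071379$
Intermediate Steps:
$H{\left(M \right)} = 152 + M^{2} + 384 M$
$\frac{\left(-10 + 255\right)^{2} - 97578}{- H{\left(m \right)} - 273375} = \frac{\left(-10 + 255\right)^{2} - 97578}{- (152 + 346^{2} + 384 \cdot 346) - 273375} = \frac{245^{2} - 97578}{- (152 + 119716 + 132864) - 273375} = \frac{60025 - 97578}{\left(-1\right) 252732 - 273375} = - \frac{37553}{-252732 - 273375} = - \frac{37553}{-526107} = \left(-37553\right) \left(- \frac{1}{526107}\right) = \frac{37553}{526107}$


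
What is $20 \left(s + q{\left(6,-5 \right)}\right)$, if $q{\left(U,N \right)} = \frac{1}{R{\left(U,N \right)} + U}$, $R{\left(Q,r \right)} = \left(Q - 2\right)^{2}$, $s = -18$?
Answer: $- \frac{3950}{11} \approx -359.09$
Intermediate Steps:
$R{\left(Q,r \right)} = \left(-2 + Q\right)^{2}$
$q{\left(U,N \right)} = \frac{1}{U + \left(-2 + U\right)^{2}}$ ($q{\left(U,N \right)} = \frac{1}{\left(-2 + U\right)^{2} + U} = \frac{1}{U + \left(-2 + U\right)^{2}}$)
$20 \left(s + q{\left(6,-5 \right)}\right) = 20 \left(-18 + \frac{1}{6 + \left(-2 + 6\right)^{2}}\right) = 20 \left(-18 + \frac{1}{6 + 4^{2}}\right) = 20 \left(-18 + \frac{1}{6 + 16}\right) = 20 \left(-18 + \frac{1}{22}\right) = 20 \left(- \frac{395}{22}\right) = - \frac{3950}{11}$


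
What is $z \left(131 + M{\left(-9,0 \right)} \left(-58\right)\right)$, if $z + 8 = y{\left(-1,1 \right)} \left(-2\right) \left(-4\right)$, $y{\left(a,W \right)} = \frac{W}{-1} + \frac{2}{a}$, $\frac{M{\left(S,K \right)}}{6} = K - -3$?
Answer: $29216$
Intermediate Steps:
$M{\left(S,K \right)} = 18 + 6 K$ ($M{\left(S,K \right)} = 6 \left(K - -3\right) = 6 \left(K + 3\right) = 6 \left(3 + K\right) = 18 + 6 K$)
$y{\left(a,W \right)} = - W + \frac{2}{a}$ ($y{\left(a,W \right)} = W \left(-1\right) + \frac{2}{a} = - W + \frac{2}{a}$)
$z = -32$ ($z = -8 + \left(\left(-1\right) 1 + \frac{2}{-1}\right) \left(-2\right) \left(-4\right) = -8 + \left(-1 + 2 \left(-1\right)\right) \left(-2\right) \left(-4\right) = -8 + \left(-1 - 2\right) \left(-2\right) \left(-4\right) = -8 + \left(-3\right) \left(-2\right) \left(-4\right) = -8 + 6 \left(-4\right) = -8 - 24 = -32$)
$z \left(131 + M{\left(-9,0 \right)} \left(-58\right)\right) = - 32 \left(131 + \left(18 + 6 \cdot 0\right) \left(-58\right)\right) = - 32 \left(131 + \left(18 + 0\right) \left(-58\right)\right) = - 32 \left(131 + 18 \left(-58\right)\right) = - 32 \left(131 - 1044\right) = \left(-32\right) \left(-913\right) = 29216$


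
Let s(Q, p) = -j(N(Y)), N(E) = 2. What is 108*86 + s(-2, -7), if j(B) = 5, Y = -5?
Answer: 9283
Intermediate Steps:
s(Q, p) = -5 (s(Q, p) = -1*5 = -5)
108*86 + s(-2, -7) = 108*86 - 5 = 9288 - 5 = 9283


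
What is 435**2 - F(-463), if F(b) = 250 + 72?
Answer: 188903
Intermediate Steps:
F(b) = 322
435**2 - F(-463) = 435**2 - 1*322 = 189225 - 322 = 188903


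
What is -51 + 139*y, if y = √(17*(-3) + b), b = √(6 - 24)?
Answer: -51 + 139*√(-51 + 3*I*√2) ≈ -9.7465 + 993.52*I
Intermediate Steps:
b = 3*I*√2 (b = √(-18) = 3*I*√2 ≈ 4.2426*I)
y = √(-51 + 3*I*√2) (y = √(17*(-3) + 3*I*√2) = √(-51 + 3*I*√2) ≈ 0.29679 + 7.1476*I)
-51 + 139*y = -51 + 139*√(-51 + 3*I*√2)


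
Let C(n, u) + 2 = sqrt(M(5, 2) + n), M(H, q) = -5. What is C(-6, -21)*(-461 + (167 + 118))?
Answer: 352 - 176*I*sqrt(11) ≈ 352.0 - 583.73*I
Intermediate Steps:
C(n, u) = -2 + sqrt(-5 + n)
C(-6, -21)*(-461 + (167 + 118)) = (-2 + sqrt(-5 - 6))*(-461 + (167 + 118)) = (-2 + sqrt(-11))*(-461 + 285) = (-2 + I*sqrt(11))*(-176) = 352 - 176*I*sqrt(11)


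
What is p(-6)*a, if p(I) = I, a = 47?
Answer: -282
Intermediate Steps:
p(-6)*a = -6*47 = -282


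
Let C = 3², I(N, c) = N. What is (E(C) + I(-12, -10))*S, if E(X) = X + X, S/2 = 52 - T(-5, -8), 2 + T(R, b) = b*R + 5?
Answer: 108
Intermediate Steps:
T(R, b) = 3 + R*b (T(R, b) = -2 + (b*R + 5) = -2 + (R*b + 5) = -2 + (5 + R*b) = 3 + R*b)
S = 18 (S = 2*(52 - (3 - 5*(-8))) = 2*(52 - (3 + 40)) = 2*(52 - 1*43) = 2*(52 - 43) = 2*9 = 18)
C = 9
E(X) = 2*X
(E(C) + I(-12, -10))*S = (2*9 - 12)*18 = (18 - 12)*18 = 6*18 = 108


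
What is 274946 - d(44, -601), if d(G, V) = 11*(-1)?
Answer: 274957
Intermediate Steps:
d(G, V) = -11
274946 - d(44, -601) = 274946 - 1*(-11) = 274946 + 11 = 274957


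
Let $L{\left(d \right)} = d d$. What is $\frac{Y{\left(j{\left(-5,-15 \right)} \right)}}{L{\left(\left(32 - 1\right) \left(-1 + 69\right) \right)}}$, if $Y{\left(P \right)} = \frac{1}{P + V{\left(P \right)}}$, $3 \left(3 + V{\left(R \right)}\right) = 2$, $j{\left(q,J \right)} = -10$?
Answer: $- \frac{3}{164415568} \approx -1.8246 \cdot 10^{-8}$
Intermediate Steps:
$L{\left(d \right)} = d^{2}$
$V{\left(R \right)} = - \frac{7}{3}$ ($V{\left(R \right)} = -3 + \frac{1}{3} \cdot 2 = -3 + \frac{2}{3} = - \frac{7}{3}$)
$Y{\left(P \right)} = \frac{1}{- \frac{7}{3} + P}$ ($Y{\left(P \right)} = \frac{1}{P - \frac{7}{3}} = \frac{1}{- \frac{7}{3} + P}$)
$\frac{Y{\left(j{\left(-5,-15 \right)} \right)}}{L{\left(\left(32 - 1\right) \left(-1 + 69\right) \right)}} = \frac{3 \frac{1}{-7 + 3 \left(-10\right)}}{\left(\left(32 - 1\right) \left(-1 + 69\right)\right)^{2}} = \frac{3 \frac{1}{-7 - 30}}{\left(31 \cdot 68\right)^{2}} = \frac{3 \frac{1}{-37}}{2108^{2}} = \frac{3 \left(- \frac{1}{37}\right)}{4443664} = \left(- \frac{3}{37}\right) \frac{1}{4443664} = - \frac{3}{164415568}$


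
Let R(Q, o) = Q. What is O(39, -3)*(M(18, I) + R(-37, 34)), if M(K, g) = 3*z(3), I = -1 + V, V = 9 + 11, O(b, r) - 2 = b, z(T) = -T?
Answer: -1886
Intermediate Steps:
O(b, r) = 2 + b
V = 20
I = 19 (I = -1 + 20 = 19)
M(K, g) = -9 (M(K, g) = 3*(-1*3) = 3*(-3) = -9)
O(39, -3)*(M(18, I) + R(-37, 34)) = (2 + 39)*(-9 - 37) = 41*(-46) = -1886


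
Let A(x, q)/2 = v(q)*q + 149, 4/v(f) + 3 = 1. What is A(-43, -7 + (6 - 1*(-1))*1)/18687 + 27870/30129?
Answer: 176595044/187673541 ≈ 0.94097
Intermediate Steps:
v(f) = -2 (v(f) = 4/(-3 + 1) = 4/(-2) = 4*(-½) = -2)
A(x, q) = 298 - 4*q (A(x, q) = 2*(-2*q + 149) = 2*(149 - 2*q) = 298 - 4*q)
A(-43, -7 + (6 - 1*(-1))*1)/18687 + 27870/30129 = (298 - 4*(-7 + (6 - 1*(-1))*1))/18687 + 27870/30129 = (298 - 4*(-7 + (6 + 1)*1))*(1/18687) + 27870*(1/30129) = (298 - 4*(-7 + 7*1))*(1/18687) + 9290/10043 = (298 - 4*(-7 + 7))*(1/18687) + 9290/10043 = (298 - 4*0)*(1/18687) + 9290/10043 = (298 + 0)*(1/18687) + 9290/10043 = 298*(1/18687) + 9290/10043 = 298/18687 + 9290/10043 = 176595044/187673541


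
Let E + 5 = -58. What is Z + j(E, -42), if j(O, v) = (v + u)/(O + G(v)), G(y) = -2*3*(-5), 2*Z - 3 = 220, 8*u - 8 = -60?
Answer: 3728/33 ≈ 112.97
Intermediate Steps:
E = -63 (E = -5 - 58 = -63)
u = -13/2 (u = 1 + (1/8)*(-60) = 1 - 15/2 = -13/2 ≈ -6.5000)
Z = 223/2 (Z = 3/2 + (1/2)*220 = 3/2 + 110 = 223/2 ≈ 111.50)
G(y) = 30 (G(y) = -6*(-5) = 30)
j(O, v) = (-13/2 + v)/(30 + O) (j(O, v) = (v - 13/2)/(O + 30) = (-13/2 + v)/(30 + O))
Z + j(E, -42) = 223/2 + (-13/2 - 42)/(30 - 63) = 223/2 - 97/2/(-33) = 223/2 - 1/33*(-97/2) = 223/2 + 97/66 = 3728/33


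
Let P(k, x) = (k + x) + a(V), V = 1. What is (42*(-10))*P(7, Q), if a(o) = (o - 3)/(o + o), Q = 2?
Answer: -3360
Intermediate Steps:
a(o) = (-3 + o)/(2*o) (a(o) = (-3 + o)/((2*o)) = (-3 + o)*(1/(2*o)) = (-3 + o)/(2*o))
P(k, x) = -1 + k + x (P(k, x) = (k + x) + (½)*(-3 + 1)/1 = (k + x) + (½)*1*(-2) = (k + x) - 1 = -1 + k + x)
(42*(-10))*P(7, Q) = (42*(-10))*(-1 + 7 + 2) = -420*8 = -3360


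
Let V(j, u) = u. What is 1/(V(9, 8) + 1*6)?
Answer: 1/14 ≈ 0.071429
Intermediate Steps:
1/(V(9, 8) + 1*6) = 1/(8 + 1*6) = 1/(8 + 6) = 1/14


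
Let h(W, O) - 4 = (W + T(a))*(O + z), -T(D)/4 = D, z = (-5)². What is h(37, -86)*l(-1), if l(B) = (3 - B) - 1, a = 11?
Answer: 1293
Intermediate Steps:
z = 25
T(D) = -4*D
l(B) = 2 - B
h(W, O) = 4 + (-44 + W)*(25 + O) (h(W, O) = 4 + (W - 4*11)*(O + 25) = 4 + (W - 44)*(25 + O) = 4 + (-44 + W)*(25 + O))
h(37, -86)*l(-1) = (-1096 - 44*(-86) + 25*37 - 86*37)*(2 - 1*(-1)) = (-1096 + 3784 + 925 - 3182)*(2 + 1) = 431*3 = 1293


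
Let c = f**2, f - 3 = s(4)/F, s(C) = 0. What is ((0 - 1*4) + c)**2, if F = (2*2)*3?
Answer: 25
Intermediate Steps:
F = 12 (F = 4*3 = 12)
f = 3 (f = 3 + 0/12 = 3 + 0*(1/12) = 3 + 0 = 3)
c = 9 (c = 3**2 = 9)
((0 - 1*4) + c)**2 = ((0 - 1*4) + 9)**2 = ((0 - 4) + 9)**2 = (-4 + 9)**2 = 5**2 = 25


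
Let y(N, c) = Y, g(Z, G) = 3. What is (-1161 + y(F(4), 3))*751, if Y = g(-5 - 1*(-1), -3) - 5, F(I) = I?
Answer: -873413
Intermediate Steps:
Y = -2 (Y = 3 - 5 = -2)
y(N, c) = -2
(-1161 + y(F(4), 3))*751 = (-1161 - 2)*751 = -1163*751 = -873413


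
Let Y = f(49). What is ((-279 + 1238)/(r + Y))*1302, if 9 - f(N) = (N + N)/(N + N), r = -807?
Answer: -1248618/799 ≈ -1562.7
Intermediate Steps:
f(N) = 8 (f(N) = 9 - (N + N)/(N + N) = 9 - 2*N/(2*N) = 9 - 2*N*1/(2*N) = 9 - 1*1 = 9 - 1 = 8)
Y = 8
((-279 + 1238)/(r + Y))*1302 = ((-279 + 1238)/(-807 + 8))*1302 = (959/(-799))*1302 = (959*(-1/799))*1302 = -959/799*1302 = -1248618/799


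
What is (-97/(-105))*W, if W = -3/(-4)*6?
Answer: 291/70 ≈ 4.1571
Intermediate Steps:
W = 9/2 (W = -3*(-1/4)*6 = (3/4)*6 = 9/2 ≈ 4.5000)
(-97/(-105))*W = -97/(-105)*(9/2) = -97*(-1/105)*(9/2) = (97/105)*(9/2) = 291/70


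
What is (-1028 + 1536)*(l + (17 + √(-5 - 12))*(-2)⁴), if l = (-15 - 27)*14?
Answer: -160528 + 8128*I*√17 ≈ -1.6053e+5 + 33513.0*I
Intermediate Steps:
l = -588 (l = -42*14 = -588)
(-1028 + 1536)*(l + (17 + √(-5 - 12))*(-2)⁴) = (-1028 + 1536)*(-588 + (17 + √(-5 - 12))*(-2)⁴) = 508*(-588 + (17 + √(-17))*16) = 508*(-588 + (17 + I*√17)*16) = 508*(-588 + (272 + 16*I*√17)) = 508*(-316 + 16*I*√17) = -160528 + 8128*I*√17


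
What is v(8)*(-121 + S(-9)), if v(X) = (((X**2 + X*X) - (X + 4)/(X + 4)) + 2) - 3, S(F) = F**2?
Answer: -5040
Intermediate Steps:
v(X) = -2 + 2*X**2 (v(X) = (((X**2 + X**2) - (4 + X)/(4 + X)) + 2) - 3 = ((2*X**2 - 1*1) + 2) - 3 = ((2*X**2 - 1) + 2) - 3 = ((-1 + 2*X**2) + 2) - 3 = (1 + 2*X**2) - 3 = -2 + 2*X**2)
v(8)*(-121 + S(-9)) = (-2 + 2*8**2)*(-121 + (-9)**2) = (-2 + 2*64)*(-121 + 81) = (-2 + 128)*(-40) = 126*(-40) = -5040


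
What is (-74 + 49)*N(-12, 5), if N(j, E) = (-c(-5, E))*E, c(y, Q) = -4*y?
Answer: 2500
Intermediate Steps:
N(j, E) = -20*E (N(j, E) = (-(-4)*(-5))*E = (-1*20)*E = -20*E)
(-74 + 49)*N(-12, 5) = (-74 + 49)*(-20*5) = -25*(-100) = 2500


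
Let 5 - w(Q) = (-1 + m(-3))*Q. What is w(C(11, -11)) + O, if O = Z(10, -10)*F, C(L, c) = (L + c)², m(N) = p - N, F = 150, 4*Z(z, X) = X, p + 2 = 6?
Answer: -370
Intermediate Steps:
p = 4 (p = -2 + 6 = 4)
Z(z, X) = X/4
m(N) = 4 - N
w(Q) = 5 - 6*Q (w(Q) = 5 - (-1 + (4 - 1*(-3)))*Q = 5 - (-1 + (4 + 3))*Q = 5 - (-1 + 7)*Q = 5 - 6*Q)
O = -375 (O = ((¼)*(-10))*150 = -5/2*150 = -375)
w(C(11, -11)) + O = (5 - 6*(11 - 11)²) - 375 = (5 - 6*0²) - 375 = (5 - 6*0) - 375 = (5 + 0) - 375 = 5 - 375 = -370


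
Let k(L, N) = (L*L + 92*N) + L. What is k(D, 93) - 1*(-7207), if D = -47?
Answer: 17925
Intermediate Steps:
k(L, N) = L + L² + 92*N (k(L, N) = (L² + 92*N) + L = L + L² + 92*N)
k(D, 93) - 1*(-7207) = (-47 + (-47)² + 92*93) - 1*(-7207) = (-47 + 2209 + 8556) + 7207 = 10718 + 7207 = 17925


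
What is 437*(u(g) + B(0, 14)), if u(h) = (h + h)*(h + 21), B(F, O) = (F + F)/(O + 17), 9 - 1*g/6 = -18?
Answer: 25910604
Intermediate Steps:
g = 162 (g = 54 - 6*(-18) = 54 + 108 = 162)
B(F, O) = 2*F/(17 + O) (B(F, O) = (2*F)/(17 + O) = 2*F/(17 + O))
u(h) = 2*h*(21 + h) (u(h) = (2*h)*(21 + h) = 2*h*(21 + h))
437*(u(g) + B(0, 14)) = 437*(2*162*(21 + 162) + 2*0/(17 + 14)) = 437*(2*162*183 + 2*0/31) = 437*(59292 + 2*0*(1/31)) = 437*(59292 + 0) = 437*59292 = 25910604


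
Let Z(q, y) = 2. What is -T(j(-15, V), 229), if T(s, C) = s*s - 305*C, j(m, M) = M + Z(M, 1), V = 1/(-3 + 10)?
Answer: 3422180/49 ≈ 69840.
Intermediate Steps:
V = 1/7 ≈ 0.14286
j(m, M) = 2 + M (j(m, M) = M + 2 = 2 + M)
T(s, C) = s**2 - 305*C
-T(j(-15, V), 229) = -((2 + 1/7)**2 - 305*229) = -((15/7)**2 - 69845) = -(225/49 - 69845) = -1*(-3422180/49) = 3422180/49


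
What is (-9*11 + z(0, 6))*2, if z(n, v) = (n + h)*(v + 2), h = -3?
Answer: -246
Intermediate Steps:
z(n, v) = (-3 + n)*(2 + v) (z(n, v) = (n - 3)*(v + 2) = (-3 + n)*(2 + v))
(-9*11 + z(0, 6))*2 = (-9*11 + (-6 - 3*6 + 2*0 + 0*6))*2 = (-99 + (-6 - 18 + 0 + 0))*2 = (-99 - 24)*2 = -123*2 = -246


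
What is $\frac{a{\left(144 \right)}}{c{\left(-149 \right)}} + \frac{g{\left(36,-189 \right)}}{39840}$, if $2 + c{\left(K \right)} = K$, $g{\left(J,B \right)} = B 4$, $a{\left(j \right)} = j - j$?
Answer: $- \frac{63}{3320} \approx -0.018976$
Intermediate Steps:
$a{\left(j \right)} = 0$
$g{\left(J,B \right)} = 4 B$
$c{\left(K \right)} = -2 + K$
$\frac{a{\left(144 \right)}}{c{\left(-149 \right)}} + \frac{g{\left(36,-189 \right)}}{39840} = \frac{0}{-2 - 149} + \frac{4 \left(-189\right)}{39840} = \frac{0}{-151} - \frac{63}{3320} = 0 \left(- \frac{1}{151}\right) - \frac{63}{3320} = 0 - \frac{63}{3320} = - \frac{63}{3320}$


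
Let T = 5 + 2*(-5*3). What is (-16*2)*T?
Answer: 800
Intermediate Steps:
T = -25 (T = 5 + 2*(-15) = 5 - 30 = -25)
(-16*2)*T = -16*2*(-25) = -32*(-25) = 800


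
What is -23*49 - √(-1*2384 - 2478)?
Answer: -1127 - I*√4862 ≈ -1127.0 - 69.728*I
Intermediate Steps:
-23*49 - √(-1*2384 - 2478) = -1127 - √(-2384 - 2478) = -1127 - √(-4862) = -1127 - I*√4862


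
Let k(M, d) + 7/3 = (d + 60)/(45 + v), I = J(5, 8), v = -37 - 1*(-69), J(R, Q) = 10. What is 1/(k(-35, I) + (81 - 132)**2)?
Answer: 33/85786 ≈ 0.00038468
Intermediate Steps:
v = 32 (v = -37 + 69 = 32)
I = 10
k(M, d) = -359/231 + d/77 (k(M, d) = -7/3 + (d + 60)/(45 + 32) = -7/3 + (60 + d)/77 = -7/3 + (60 + d)*(1/77) = -7/3 + (60/77 + d/77) = -359/231 + d/77)
1/(k(-35, I) + (81 - 132)**2) = 1/((-359/231 + (1/77)*10) + (81 - 132)**2) = 1/((-359/231 + 10/77) + (-51)**2) = 1/(-47/33 + 2601) = 1/(85786/33) = 33/85786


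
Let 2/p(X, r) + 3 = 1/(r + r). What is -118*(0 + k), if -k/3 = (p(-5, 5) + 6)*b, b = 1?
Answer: 54516/29 ≈ 1879.9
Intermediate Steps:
p(X, r) = 2/(-3 + 1/(2*r)) (p(X, r) = 2/(-3 + 1/(r + r)) = 2/(-3 + 1/(2*r)))
k = -462/29 (k = -3*(-4*5/(-1 + 6*5) + 6) = -3*(-4*5/(-1 + 30) + 6) = -3*(-4*5/29 + 6) = -3*(-4*5*1/29 + 6) = -3*(-20/29 + 6) = -462/29 ≈ -15.931)
-118*(0 + k) = -118*(0 - 462/29) = -118*(-462/29) = 54516/29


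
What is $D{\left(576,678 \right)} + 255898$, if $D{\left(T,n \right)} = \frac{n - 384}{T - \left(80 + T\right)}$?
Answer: $\frac{10235773}{40} \approx 2.5589 \cdot 10^{5}$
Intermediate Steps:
$D{\left(T,n \right)} = \frac{24}{5} - \frac{n}{80}$ ($D{\left(T,n \right)} = \frac{-384 + n}{-80} = \left(-384 + n\right) \left(- \frac{1}{80}\right) = \frac{24}{5} - \frac{n}{80}$)
$D{\left(576,678 \right)} + 255898 = \left(\frac{24}{5} - \frac{339}{40}\right) + 255898 = - \frac{147}{40} + 255898 = \frac{10235773}{40}$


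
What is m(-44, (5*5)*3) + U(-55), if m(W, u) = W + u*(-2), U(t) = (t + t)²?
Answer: 11906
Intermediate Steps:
U(t) = 4*t² (U(t) = (2*t)² = 4*t²)
m(W, u) = W - 2*u
m(-44, (5*5)*3) + U(-55) = (-44 - 2*5*5*3) + 4*(-55)² = (-44 - 50*3) + 4*3025 = (-44 - 2*75) + 12100 = (-44 - 150) + 12100 = -194 + 12100 = 11906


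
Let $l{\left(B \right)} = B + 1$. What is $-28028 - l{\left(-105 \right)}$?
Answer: $-27924$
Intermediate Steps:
$l{\left(B \right)} = 1 + B$
$-28028 - l{\left(-105 \right)} = -28028 - \left(1 - 105\right) = -28028 - -104 = -28028 + 104 = -27924$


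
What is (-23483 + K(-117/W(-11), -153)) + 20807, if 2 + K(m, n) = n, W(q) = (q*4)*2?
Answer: -2831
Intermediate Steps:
W(q) = 8*q (W(q) = (4*q)*2 = 8*q)
K(m, n) = -2 + n
(-23483 + K(-117/W(-11), -153)) + 20807 = (-23483 + (-2 - 153)) + 20807 = (-23483 - 155) + 20807 = -23638 + 20807 = -2831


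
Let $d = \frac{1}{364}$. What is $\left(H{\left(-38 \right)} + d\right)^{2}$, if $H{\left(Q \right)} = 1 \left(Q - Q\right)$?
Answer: $\frac{1}{132496} \approx 7.5474 \cdot 10^{-6}$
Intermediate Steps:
$H{\left(Q \right)} = 0$ ($H{\left(Q \right)} = 1 \cdot 0 = 0$)
$d = \frac{1}{364} \approx 0.0027473$
$\left(H{\left(-38 \right)} + d\right)^{2} = \left(0 + \frac{1}{364}\right)^{2} = \left(\frac{1}{364}\right)^{2} = \frac{1}{132496}$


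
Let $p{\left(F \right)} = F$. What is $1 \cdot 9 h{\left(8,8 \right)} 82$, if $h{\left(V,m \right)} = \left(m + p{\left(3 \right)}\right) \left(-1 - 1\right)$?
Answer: $-16236$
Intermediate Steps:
$h{\left(V,m \right)} = -6 - 2 m$ ($h{\left(V,m \right)} = \left(m + 3\right) \left(-1 - 1\right) = \left(3 + m\right) \left(-2\right) = -6 - 2 m$)
$1 \cdot 9 h{\left(8,8 \right)} 82 = 1 \cdot 9 \left(-6 - 16\right) 82 = 9 \left(-6 - 16\right) 82 = 9 \left(-22\right) 82 = \left(-198\right) 82 = -16236$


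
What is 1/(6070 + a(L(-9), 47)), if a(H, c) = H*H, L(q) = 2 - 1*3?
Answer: 1/6071 ≈ 0.00016472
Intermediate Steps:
L(q) = -1 (L(q) = 2 - 3 = -1)
a(H, c) = H²
1/(6070 + a(L(-9), 47)) = 1/(6070 + (-1)²) = 1/(6070 + 1) = 1/6071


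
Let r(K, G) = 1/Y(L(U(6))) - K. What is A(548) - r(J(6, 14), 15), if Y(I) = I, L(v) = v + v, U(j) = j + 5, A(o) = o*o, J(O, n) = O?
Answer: 6606819/22 ≈ 3.0031e+5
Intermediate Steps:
A(o) = o²
U(j) = 5 + j
L(v) = 2*v
r(K, G) = 1/22 - K (r(K, G) = 1/(2*(5 + 6)) - K = 1/(2*11) - K = 1/22 - K)
A(548) - r(J(6, 14), 15) = 548² - (1/22 - 1*6) = 300304 - (1/22 - 6) = 300304 - 1*(-131/22) = 300304 + 131/22 = 6606819/22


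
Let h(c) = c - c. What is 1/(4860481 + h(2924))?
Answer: 1/4860481 ≈ 2.0574e-7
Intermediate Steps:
h(c) = 0
1/(4860481 + h(2924)) = 1/(4860481 + 0) = 1/4860481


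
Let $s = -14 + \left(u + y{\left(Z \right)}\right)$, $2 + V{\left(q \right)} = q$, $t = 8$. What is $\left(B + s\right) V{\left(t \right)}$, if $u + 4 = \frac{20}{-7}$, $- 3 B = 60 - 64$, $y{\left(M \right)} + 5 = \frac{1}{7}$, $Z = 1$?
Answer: $- \frac{1024}{7} \approx -146.29$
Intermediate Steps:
$y{\left(M \right)} = - \frac{34}{7}$ ($y{\left(M \right)} = -5 + \frac{1}{7} = - \frac{34}{7}$)
$B = \frac{4}{3}$ ($B = - \frac{60 - 64}{3} = \left(- \frac{1}{3}\right) \left(-4\right) = \frac{4}{3} \approx 1.3333$)
$u = - \frac{48}{7}$ ($u = -4 + \frac{20}{-7} = -4 + 20 \left(- \frac{1}{7}\right) = -4 - \frac{20}{7} = - \frac{48}{7} \approx -6.8571$)
$V{\left(q \right)} = -2 + q$
$s = - \frac{180}{7}$ ($s = -14 - \frac{82}{7} = - \frac{180}{7} \approx -25.714$)
$\left(B + s\right) V{\left(t \right)} = \left(\frac{4}{3} - \frac{180}{7}\right) \left(-2 + 8\right) = \left(- \frac{512}{21}\right) 6 = - \frac{1024}{7}$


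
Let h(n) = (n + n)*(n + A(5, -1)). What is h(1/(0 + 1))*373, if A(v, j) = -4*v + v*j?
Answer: -17904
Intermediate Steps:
A(v, j) = -4*v + j*v
h(n) = 2*n*(-25 + n) (h(n) = (n + n)*(n + 5*(-4 - 1)) = (2*n)*(n + 5*(-5)) = (2*n)*(n - 25) = (2*n)*(-25 + n) = 2*n*(-25 + n))
h(1/(0 + 1))*373 = (2*(-25 + 1/(0 + 1))/(0 + 1))*373 = (2*(-25 + 1/1)/1)*373 = (2*1*(-25 + 1))*373 = (2*1*(-24))*373 = -48*373 = -17904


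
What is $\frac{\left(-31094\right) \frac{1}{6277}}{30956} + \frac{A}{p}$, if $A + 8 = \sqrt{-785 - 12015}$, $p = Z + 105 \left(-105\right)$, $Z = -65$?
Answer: $\frac{302413509}{538726726270} - \frac{8 i \sqrt{2}}{1109} \approx 0.00056135 - 0.010202 i$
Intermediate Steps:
$p = -11090$ ($p = -65 + 105 \left(-105\right) = -65 - 11025 = -11090$)
$A = -8 + 80 i \sqrt{2}$ ($A = -8 + \sqrt{-785 - 12015} = -8 + \sqrt{-12800} = -8 + 80 i \sqrt{2} \approx -8.0 + 113.14 i$)
$\frac{\left(-31094\right) \frac{1}{6277}}{30956} + \frac{A}{p} = \frac{\left(-31094\right) \frac{1}{6277}}{30956} + \frac{-8 + 80 i \sqrt{2}}{-11090} = \left(-31094\right) \frac{1}{6277} \cdot \frac{1}{30956} + \left(-8 + 80 i \sqrt{2}\right) \left(- \frac{1}{11090}\right) = \left(- \frac{31094}{6277}\right) \frac{1}{30956} + \left(\frac{4}{5545} - \frac{8 i \sqrt{2}}{1109}\right) = - \frac{15547}{97155406} + \left(\frac{4}{5545} - \frac{8 i \sqrt{2}}{1109}\right) = \frac{302413509}{538726726270} - \frac{8 i \sqrt{2}}{1109}$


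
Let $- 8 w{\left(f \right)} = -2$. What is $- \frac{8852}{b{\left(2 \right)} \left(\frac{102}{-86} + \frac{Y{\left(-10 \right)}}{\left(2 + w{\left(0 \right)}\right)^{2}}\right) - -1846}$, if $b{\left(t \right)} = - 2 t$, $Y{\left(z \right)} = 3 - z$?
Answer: $- \frac{15415758}{3205183} \approx -4.8096$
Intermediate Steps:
$w{\left(f \right)} = \frac{1}{4}$ ($w{\left(f \right)} = \left(- \frac{1}{8}\right) \left(-2\right) = \frac{1}{4}$)
$- \frac{8852}{b{\left(2 \right)} \left(\frac{102}{-86} + \frac{Y{\left(-10 \right)}}{\left(2 + w{\left(0 \right)}\right)^{2}}\right) - -1846} = - \frac{8852}{\left(-2\right) 2 \left(\frac{102}{-86} + \frac{3 - -10}{\left(2 + \frac{1}{4}\right)^{2}}\right) - -1846} = - \frac{8852}{- 4 \left(102 \left(- \frac{1}{86}\right) + \frac{3 + 10}{\left(\frac{9}{4}\right)^{2}}\right) + 1846} = - \frac{8852}{- 4 \left(- \frac{51}{43} + \frac{13}{\frac{81}{16}}\right) + 1846} = - \frac{8852}{- 4 \left(- \frac{51}{43} + 13 \cdot \frac{16}{81}\right) + 1846} = - \frac{8852}{- 4 \left(- \frac{51}{43} + \frac{208}{81}\right) + 1846} = - \frac{8852}{\left(-4\right) \frac{4813}{3483} + 1846} = - \frac{8852}{- \frac{19252}{3483} + 1846} = - \frac{8852}{\frac{6410366}{3483}} = \left(-8852\right) \frac{3483}{6410366} = - \frac{15415758}{3205183}$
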